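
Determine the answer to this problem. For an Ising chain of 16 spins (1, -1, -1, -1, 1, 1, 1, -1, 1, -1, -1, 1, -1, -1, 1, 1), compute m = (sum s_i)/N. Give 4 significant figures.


Step 1: Count up spins (+1): 8, down spins (-1): 8
Step 2: Total magnetization M = 8 - 8 = 0
Step 3: m = M/N = 0/16 = 0

0


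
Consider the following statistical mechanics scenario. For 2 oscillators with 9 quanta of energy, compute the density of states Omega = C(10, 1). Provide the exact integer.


Step 1: Use binomial coefficient C(10, 1)
Step 2: Numerator = 10! / 9!
Step 3: Denominator = 1!
Step 4: Omega = 10

10


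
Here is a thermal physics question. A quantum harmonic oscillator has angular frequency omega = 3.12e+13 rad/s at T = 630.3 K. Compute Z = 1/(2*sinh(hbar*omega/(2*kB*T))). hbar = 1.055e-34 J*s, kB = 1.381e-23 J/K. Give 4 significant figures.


Step 1: Compute x = hbar*omega/(kB*T) = 1.055e-34*3.12e+13/(1.381e-23*630.3) = 0.3782
Step 2: x/2 = 0.1891
Step 3: sinh(x/2) = 0.1902
Step 4: Z = 1/(2*0.1902) = 2.629

2.629


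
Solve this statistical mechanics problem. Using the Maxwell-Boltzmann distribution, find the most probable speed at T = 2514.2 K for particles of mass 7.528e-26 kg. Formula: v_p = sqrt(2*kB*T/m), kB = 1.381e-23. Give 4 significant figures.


Step 1: Numerator = 2*kB*T = 2*1.381e-23*2514.2 = 6.944e-20
Step 2: Ratio = 6.944e-20 / 7.528e-26 = 9.225e+05
Step 3: v_p = sqrt(9.225e+05) = 960.4 m/s

960.4


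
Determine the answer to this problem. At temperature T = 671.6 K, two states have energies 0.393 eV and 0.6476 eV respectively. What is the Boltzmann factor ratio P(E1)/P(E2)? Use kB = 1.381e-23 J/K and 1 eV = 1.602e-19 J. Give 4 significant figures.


Step 1: Compute energy difference dE = E1 - E2 = 0.393 - 0.6476 = -0.2546 eV
Step 2: Convert to Joules: dE_J = -0.2546 * 1.602e-19 = -4.079e-20 J
Step 3: Compute exponent = -dE_J / (kB * T) = -(-4.079e-20) / (1.381e-23 * 671.6) = 4.398
Step 4: P(E1)/P(E2) = exp(4.398) = 81.26

81.26


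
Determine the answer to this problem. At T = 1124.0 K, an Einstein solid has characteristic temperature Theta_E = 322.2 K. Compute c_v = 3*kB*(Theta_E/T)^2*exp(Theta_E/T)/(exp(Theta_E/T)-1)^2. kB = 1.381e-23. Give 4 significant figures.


Step 1: x = Theta_E/T = 322.2/1124.0 = 0.2867
Step 2: x^2 = 0.08217
Step 3: exp(x) = 1.332
Step 4: c_v = 3*1.381e-23*0.08217*1.332/(1.332-1)^2 = 4.115e-23

4.115e-23


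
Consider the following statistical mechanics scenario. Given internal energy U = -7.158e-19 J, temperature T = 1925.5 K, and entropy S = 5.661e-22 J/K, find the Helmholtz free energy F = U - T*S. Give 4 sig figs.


Step 1: T*S = 1925.5 * 5.661e-22 = 1.09e-18 J
Step 2: F = U - T*S = -7.158e-19 - 1.09e-18
Step 3: F = -1.806e-18 J

-1.806e-18


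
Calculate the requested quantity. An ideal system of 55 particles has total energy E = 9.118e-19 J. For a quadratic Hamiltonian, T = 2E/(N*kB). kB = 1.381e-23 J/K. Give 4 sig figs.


Step 1: Numerator = 2*E = 2*9.118e-19 = 1.824e-18 J
Step 2: Denominator = N*kB = 55*1.381e-23 = 7.595e-22
Step 3: T = 1.824e-18 / 7.595e-22 = 2401 K

2401


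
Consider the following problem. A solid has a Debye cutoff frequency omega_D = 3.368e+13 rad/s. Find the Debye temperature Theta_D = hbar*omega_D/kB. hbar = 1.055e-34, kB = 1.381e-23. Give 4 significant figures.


Step 1: hbar*omega_D = 1.055e-34 * 3.368e+13 = 3.553e-21 J
Step 2: Theta_D = 3.553e-21 / 1.381e-23
Step 3: Theta_D = 257.3 K

257.3


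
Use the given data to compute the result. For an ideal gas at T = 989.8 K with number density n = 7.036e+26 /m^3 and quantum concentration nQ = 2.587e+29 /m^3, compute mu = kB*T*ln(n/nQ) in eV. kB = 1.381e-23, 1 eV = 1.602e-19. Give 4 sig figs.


Step 1: n/nQ = 7.036e+26/2.587e+29 = 0.00272
Step 2: ln(n/nQ) = -5.907
Step 3: mu = kB*T*ln(n/nQ) = 1.367e-20*-5.907 = -8.075e-20 J
Step 4: Convert to eV: -8.075e-20/1.602e-19 = -0.504 eV

-0.504


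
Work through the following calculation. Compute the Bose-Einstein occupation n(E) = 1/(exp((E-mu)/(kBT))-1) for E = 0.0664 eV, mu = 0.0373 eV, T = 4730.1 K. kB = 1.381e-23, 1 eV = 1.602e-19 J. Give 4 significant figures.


Step 1: (E - mu) = 0.0291 eV
Step 2: x = (E-mu)*eV/(kB*T) = 0.0291*1.602e-19/(1.381e-23*4730.1) = 0.07137
Step 3: exp(x) = 1.074
Step 4: n = 1/(exp(x)-1) = 13.52

13.52


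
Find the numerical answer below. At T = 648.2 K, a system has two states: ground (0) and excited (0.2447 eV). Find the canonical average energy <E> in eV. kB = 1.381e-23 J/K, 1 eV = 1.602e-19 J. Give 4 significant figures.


Step 1: beta*E = 0.2447*1.602e-19/(1.381e-23*648.2) = 4.379
Step 2: exp(-beta*E) = 0.01254
Step 3: <E> = 0.2447*0.01254/(1+0.01254) = 0.003029 eV

0.003029


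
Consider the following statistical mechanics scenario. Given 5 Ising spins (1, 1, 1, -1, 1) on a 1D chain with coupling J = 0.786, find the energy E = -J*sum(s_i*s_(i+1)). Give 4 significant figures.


Step 1: Nearest-neighbor products: 1, 1, -1, -1
Step 2: Sum of products = 0
Step 3: E = -0.786 * 0 = 0

0


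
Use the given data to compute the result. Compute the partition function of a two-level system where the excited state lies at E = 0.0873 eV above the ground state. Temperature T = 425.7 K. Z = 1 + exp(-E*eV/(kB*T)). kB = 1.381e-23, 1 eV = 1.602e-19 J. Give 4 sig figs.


Step 1: Compute beta*E = E*eV/(kB*T) = 0.0873*1.602e-19/(1.381e-23*425.7) = 2.379
Step 2: exp(-beta*E) = exp(-2.379) = 0.09265
Step 3: Z = 1 + 0.09265 = 1.093

1.093


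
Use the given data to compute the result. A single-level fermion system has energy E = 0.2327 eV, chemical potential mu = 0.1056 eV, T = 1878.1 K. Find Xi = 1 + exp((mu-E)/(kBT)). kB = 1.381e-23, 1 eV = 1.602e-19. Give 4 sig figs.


Step 1: (mu - E) = 0.1056 - 0.2327 = -0.1271 eV
Step 2: x = (mu-E)*eV/(kB*T) = -0.1271*1.602e-19/(1.381e-23*1878.1) = -0.785
Step 3: exp(x) = 0.4561
Step 4: Xi = 1 + 0.4561 = 1.456

1.456


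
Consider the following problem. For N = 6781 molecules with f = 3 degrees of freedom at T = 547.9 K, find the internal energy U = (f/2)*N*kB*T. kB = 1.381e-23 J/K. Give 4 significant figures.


Step 1: f/2 = 3/2 = 1.5
Step 2: N*kB*T = 6781*1.381e-23*547.9 = 5.131e-17
Step 3: U = 1.5 * 5.131e-17 = 7.696e-17 J

7.696e-17


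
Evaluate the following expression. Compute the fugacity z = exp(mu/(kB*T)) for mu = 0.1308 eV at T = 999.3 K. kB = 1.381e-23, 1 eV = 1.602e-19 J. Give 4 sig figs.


Step 1: Convert mu to Joules: 0.1308*1.602e-19 = 2.095e-20 J
Step 2: kB*T = 1.381e-23*999.3 = 1.38e-20 J
Step 3: mu/(kB*T) = 1.518
Step 4: z = exp(1.518) = 4.565

4.565


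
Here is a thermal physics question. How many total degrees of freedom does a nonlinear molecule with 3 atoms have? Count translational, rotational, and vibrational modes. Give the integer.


Step 1: Translational DOF = 3
Step 2: Rotational DOF (nonlinear) = 3
Step 3: Vibrational DOF = 3*3 - 6 = 3
Step 4: Total = 3 + 3 + 3 = 9

9


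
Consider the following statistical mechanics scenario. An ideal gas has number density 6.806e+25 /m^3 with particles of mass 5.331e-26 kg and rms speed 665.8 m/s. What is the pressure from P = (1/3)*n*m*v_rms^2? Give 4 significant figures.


Step 1: v_rms^2 = 665.8^2 = 4.433e+05
Step 2: n*m = 6.806e+25*5.331e-26 = 3.628
Step 3: P = (1/3)*3.628*4.433e+05 = 5.361e+05 Pa

5.361e+05


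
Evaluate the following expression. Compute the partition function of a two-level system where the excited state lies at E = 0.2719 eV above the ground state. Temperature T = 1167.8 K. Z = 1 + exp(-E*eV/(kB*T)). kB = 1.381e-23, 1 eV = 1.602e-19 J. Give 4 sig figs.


Step 1: Compute beta*E = E*eV/(kB*T) = 0.2719*1.602e-19/(1.381e-23*1167.8) = 2.701
Step 2: exp(-beta*E) = exp(-2.701) = 0.06714
Step 3: Z = 1 + 0.06714 = 1.067

1.067


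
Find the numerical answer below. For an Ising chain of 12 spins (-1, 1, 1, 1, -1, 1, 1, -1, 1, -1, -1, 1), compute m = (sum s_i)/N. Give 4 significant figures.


Step 1: Count up spins (+1): 7, down spins (-1): 5
Step 2: Total magnetization M = 7 - 5 = 2
Step 3: m = M/N = 2/12 = 0.1667

0.1667


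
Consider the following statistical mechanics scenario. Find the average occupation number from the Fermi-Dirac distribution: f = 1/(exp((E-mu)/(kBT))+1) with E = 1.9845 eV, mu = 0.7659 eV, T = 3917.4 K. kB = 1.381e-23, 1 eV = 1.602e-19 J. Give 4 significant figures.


Step 1: (E - mu) = 1.9845 - 0.7659 = 1.219 eV
Step 2: Convert: (E-mu)*eV = 1.952e-19 J
Step 3: x = (E-mu)*eV/(kB*T) = 3.609
Step 4: f = 1/(exp(3.609)+1) = 0.02638

0.02638


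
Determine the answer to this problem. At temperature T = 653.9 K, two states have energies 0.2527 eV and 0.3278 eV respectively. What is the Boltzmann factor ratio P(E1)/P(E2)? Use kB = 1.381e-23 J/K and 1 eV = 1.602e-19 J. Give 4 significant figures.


Step 1: Compute energy difference dE = E1 - E2 = 0.2527 - 0.3278 = -0.0751 eV
Step 2: Convert to Joules: dE_J = -0.0751 * 1.602e-19 = -1.203e-20 J
Step 3: Compute exponent = -dE_J / (kB * T) = -(-1.203e-20) / (1.381e-23 * 653.9) = 1.332
Step 4: P(E1)/P(E2) = exp(1.332) = 3.79

3.79


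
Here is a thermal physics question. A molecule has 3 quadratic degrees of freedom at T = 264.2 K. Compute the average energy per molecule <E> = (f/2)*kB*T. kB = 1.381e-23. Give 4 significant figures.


Step 1: f/2 = 3/2 = 1.5
Step 2: kB*T = 1.381e-23 * 264.2 = 3.649e-21
Step 3: <E> = 1.5 * 3.649e-21 = 5.473e-21 J

5.473e-21


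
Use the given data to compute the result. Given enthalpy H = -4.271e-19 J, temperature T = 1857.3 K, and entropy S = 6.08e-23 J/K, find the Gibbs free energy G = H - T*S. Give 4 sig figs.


Step 1: T*S = 1857.3 * 6.08e-23 = 1.129e-19 J
Step 2: G = H - T*S = -4.271e-19 - 1.129e-19
Step 3: G = -5.4e-19 J

-5.4e-19


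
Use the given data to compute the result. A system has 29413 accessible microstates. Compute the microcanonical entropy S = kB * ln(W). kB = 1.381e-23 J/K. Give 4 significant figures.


Step 1: ln(W) = ln(29413) = 10.29
Step 2: S = kB * ln(W) = 1.381e-23 * 10.29
Step 3: S = 1.421e-22 J/K

1.421e-22


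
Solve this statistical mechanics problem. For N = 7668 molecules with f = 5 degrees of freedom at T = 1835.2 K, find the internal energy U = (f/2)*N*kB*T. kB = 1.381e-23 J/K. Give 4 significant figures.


Step 1: f/2 = 5/2 = 2.5
Step 2: N*kB*T = 7668*1.381e-23*1835.2 = 1.943e-16
Step 3: U = 2.5 * 1.943e-16 = 4.858e-16 J

4.858e-16


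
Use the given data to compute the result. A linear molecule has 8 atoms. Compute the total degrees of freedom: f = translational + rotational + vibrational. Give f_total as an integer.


Step 1: Translational DOF = 3
Step 2: Rotational DOF (linear) = 2
Step 3: Vibrational DOF = 3*8 - 5 = 19
Step 4: Total = 3 + 2 + 19 = 24

24


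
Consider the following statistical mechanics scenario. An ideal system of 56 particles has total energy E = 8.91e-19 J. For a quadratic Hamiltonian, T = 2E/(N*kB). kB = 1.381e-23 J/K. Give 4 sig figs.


Step 1: Numerator = 2*E = 2*8.91e-19 = 1.782e-18 J
Step 2: Denominator = N*kB = 56*1.381e-23 = 7.734e-22
Step 3: T = 1.782e-18 / 7.734e-22 = 2304 K

2304


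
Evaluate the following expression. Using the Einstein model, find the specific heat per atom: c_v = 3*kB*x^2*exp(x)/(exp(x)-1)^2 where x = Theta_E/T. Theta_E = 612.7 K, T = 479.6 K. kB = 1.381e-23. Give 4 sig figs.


Step 1: x = Theta_E/T = 612.7/479.6 = 1.278
Step 2: x^2 = 1.632
Step 3: exp(x) = 3.588
Step 4: c_v = 3*1.381e-23*1.632*3.588/(3.588-1)^2 = 3.623e-23

3.623e-23


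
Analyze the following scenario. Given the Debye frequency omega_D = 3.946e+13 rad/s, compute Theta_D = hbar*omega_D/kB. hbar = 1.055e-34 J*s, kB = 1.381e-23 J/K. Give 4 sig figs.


Step 1: hbar*omega_D = 1.055e-34 * 3.946e+13 = 4.163e-21 J
Step 2: Theta_D = 4.163e-21 / 1.381e-23
Step 3: Theta_D = 301.5 K

301.5


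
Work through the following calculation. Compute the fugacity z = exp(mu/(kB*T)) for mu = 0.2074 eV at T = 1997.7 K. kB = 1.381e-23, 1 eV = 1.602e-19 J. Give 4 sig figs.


Step 1: Convert mu to Joules: 0.2074*1.602e-19 = 3.323e-20 J
Step 2: kB*T = 1.381e-23*1997.7 = 2.759e-20 J
Step 3: mu/(kB*T) = 1.204
Step 4: z = exp(1.204) = 3.335

3.335


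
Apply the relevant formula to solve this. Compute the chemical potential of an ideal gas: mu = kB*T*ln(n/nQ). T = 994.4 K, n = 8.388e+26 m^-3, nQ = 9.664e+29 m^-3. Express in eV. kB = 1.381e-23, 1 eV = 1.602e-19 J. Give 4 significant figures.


Step 1: n/nQ = 8.388e+26/9.664e+29 = 0.000868
Step 2: ln(n/nQ) = -7.049
Step 3: mu = kB*T*ln(n/nQ) = 1.373e-20*-7.049 = -9.681e-20 J
Step 4: Convert to eV: -9.681e-20/1.602e-19 = -0.6043 eV

-0.6043


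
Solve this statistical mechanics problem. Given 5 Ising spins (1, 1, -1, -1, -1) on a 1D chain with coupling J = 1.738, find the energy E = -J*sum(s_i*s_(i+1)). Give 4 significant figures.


Step 1: Nearest-neighbor products: 1, -1, 1, 1
Step 2: Sum of products = 2
Step 3: E = -1.738 * 2 = -3.476

-3.476


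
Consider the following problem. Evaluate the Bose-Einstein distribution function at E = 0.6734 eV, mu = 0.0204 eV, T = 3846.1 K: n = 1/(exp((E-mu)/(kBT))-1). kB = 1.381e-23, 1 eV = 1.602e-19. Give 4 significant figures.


Step 1: (E - mu) = 0.653 eV
Step 2: x = (E-mu)*eV/(kB*T) = 0.653*1.602e-19/(1.381e-23*3846.1) = 1.97
Step 3: exp(x) = 7.167
Step 4: n = 1/(exp(x)-1) = 0.1621

0.1621


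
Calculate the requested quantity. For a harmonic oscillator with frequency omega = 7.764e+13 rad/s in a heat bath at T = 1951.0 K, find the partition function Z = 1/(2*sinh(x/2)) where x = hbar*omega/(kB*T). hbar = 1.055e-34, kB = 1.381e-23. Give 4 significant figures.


Step 1: Compute x = hbar*omega/(kB*T) = 1.055e-34*7.764e+13/(1.381e-23*1951.0) = 0.304
Step 2: x/2 = 0.152
Step 3: sinh(x/2) = 0.1526
Step 4: Z = 1/(2*0.1526) = 3.277

3.277


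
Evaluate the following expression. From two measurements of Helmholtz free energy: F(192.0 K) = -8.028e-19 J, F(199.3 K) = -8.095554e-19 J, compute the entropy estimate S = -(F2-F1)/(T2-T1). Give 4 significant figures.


Step 1: dF = F2 - F1 = -8.095554e-19 - (-8.028e-19) = -6.7554e-21 J
Step 2: dT = T2 - T1 = 199.3 - 192.0 = 7.3 K
Step 3: S = -dF/dT = -(-6.7554e-21)/7.3 = 9.254e-22 J/K

9.254e-22


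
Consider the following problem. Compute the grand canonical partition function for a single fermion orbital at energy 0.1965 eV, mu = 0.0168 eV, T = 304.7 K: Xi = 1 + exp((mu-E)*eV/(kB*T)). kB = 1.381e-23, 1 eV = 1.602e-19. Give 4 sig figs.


Step 1: (mu - E) = 0.0168 - 0.1965 = -0.1797 eV
Step 2: x = (mu-E)*eV/(kB*T) = -0.1797*1.602e-19/(1.381e-23*304.7) = -6.841
Step 3: exp(x) = 0.001069
Step 4: Xi = 1 + 0.001069 = 1.001

1.001


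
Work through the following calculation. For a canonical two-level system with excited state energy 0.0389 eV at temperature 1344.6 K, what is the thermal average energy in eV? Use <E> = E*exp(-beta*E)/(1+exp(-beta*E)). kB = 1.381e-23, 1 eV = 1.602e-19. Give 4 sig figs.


Step 1: beta*E = 0.0389*1.602e-19/(1.381e-23*1344.6) = 0.3356
Step 2: exp(-beta*E) = 0.7149
Step 3: <E> = 0.0389*0.7149/(1+0.7149) = 0.01622 eV

0.01622


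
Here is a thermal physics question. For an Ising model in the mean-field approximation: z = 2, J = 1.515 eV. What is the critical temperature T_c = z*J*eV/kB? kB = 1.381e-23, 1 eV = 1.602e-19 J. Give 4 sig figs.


Step 1: z*J = 2*1.515 = 3.03 eV
Step 2: Convert to Joules: 3.03*1.602e-19 = 4.854e-19 J
Step 3: T_c = 4.854e-19 / 1.381e-23 = 3.515e+04 K

3.515e+04


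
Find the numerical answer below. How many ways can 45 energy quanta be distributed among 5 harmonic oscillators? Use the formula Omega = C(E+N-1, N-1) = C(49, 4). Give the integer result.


Step 1: Use binomial coefficient C(49, 4)
Step 2: Numerator = 49! / 45!
Step 3: Denominator = 4!
Step 4: Omega = 211876

211876


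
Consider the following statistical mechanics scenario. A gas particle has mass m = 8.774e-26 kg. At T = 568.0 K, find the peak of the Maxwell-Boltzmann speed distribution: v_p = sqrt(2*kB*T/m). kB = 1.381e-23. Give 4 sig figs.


Step 1: Numerator = 2*kB*T = 2*1.381e-23*568.0 = 1.569e-20
Step 2: Ratio = 1.569e-20 / 8.774e-26 = 1.788e+05
Step 3: v_p = sqrt(1.788e+05) = 422.9 m/s

422.9


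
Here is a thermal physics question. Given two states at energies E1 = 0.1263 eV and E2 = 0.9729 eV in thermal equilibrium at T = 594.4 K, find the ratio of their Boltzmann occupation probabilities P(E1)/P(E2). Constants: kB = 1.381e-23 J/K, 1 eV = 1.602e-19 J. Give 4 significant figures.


Step 1: Compute energy difference dE = E1 - E2 = 0.1263 - 0.9729 = -0.8466 eV
Step 2: Convert to Joules: dE_J = -0.8466 * 1.602e-19 = -1.356e-19 J
Step 3: Compute exponent = -dE_J / (kB * T) = -(-1.356e-19) / (1.381e-23 * 594.4) = 16.52
Step 4: P(E1)/P(E2) = exp(16.52) = 1.498e+07

1.498e+07


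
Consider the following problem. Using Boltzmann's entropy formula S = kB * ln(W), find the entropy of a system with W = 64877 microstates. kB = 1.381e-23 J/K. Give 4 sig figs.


Step 1: ln(W) = ln(64877) = 11.08
Step 2: S = kB * ln(W) = 1.381e-23 * 11.08
Step 3: S = 1.53e-22 J/K

1.53e-22


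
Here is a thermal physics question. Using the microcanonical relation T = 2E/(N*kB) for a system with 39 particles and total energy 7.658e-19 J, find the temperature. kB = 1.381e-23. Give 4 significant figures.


Step 1: Numerator = 2*E = 2*7.658e-19 = 1.532e-18 J
Step 2: Denominator = N*kB = 39*1.381e-23 = 5.386e-22
Step 3: T = 1.532e-18 / 5.386e-22 = 2844 K

2844


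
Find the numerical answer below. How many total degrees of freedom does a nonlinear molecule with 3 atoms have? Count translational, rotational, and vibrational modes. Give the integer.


Step 1: Translational DOF = 3
Step 2: Rotational DOF (nonlinear) = 3
Step 3: Vibrational DOF = 3*3 - 6 = 3
Step 4: Total = 3 + 3 + 3 = 9

9


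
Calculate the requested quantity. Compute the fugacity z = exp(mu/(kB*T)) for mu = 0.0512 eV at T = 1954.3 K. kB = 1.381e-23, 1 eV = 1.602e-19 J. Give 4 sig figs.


Step 1: Convert mu to Joules: 0.0512*1.602e-19 = 8.202e-21 J
Step 2: kB*T = 1.381e-23*1954.3 = 2.699e-20 J
Step 3: mu/(kB*T) = 0.3039
Step 4: z = exp(0.3039) = 1.355

1.355


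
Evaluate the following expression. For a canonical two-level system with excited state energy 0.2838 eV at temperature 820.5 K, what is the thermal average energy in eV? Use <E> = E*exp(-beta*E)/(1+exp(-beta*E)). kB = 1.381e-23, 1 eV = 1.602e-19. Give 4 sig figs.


Step 1: beta*E = 0.2838*1.602e-19/(1.381e-23*820.5) = 4.012
Step 2: exp(-beta*E) = 0.01809
Step 3: <E> = 0.2838*0.01809/(1+0.01809) = 0.005043 eV

0.005043


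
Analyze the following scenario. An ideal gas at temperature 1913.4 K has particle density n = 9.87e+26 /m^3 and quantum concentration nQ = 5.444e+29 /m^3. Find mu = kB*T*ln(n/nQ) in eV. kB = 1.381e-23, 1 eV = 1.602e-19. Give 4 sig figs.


Step 1: n/nQ = 9.87e+26/5.444e+29 = 0.001813
Step 2: ln(n/nQ) = -6.313
Step 3: mu = kB*T*ln(n/nQ) = 2.642e-20*-6.313 = -1.668e-19 J
Step 4: Convert to eV: -1.668e-19/1.602e-19 = -1.041 eV

-1.041


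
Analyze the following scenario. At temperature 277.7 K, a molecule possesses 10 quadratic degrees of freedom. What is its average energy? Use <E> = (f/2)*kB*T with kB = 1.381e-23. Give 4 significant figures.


Step 1: f/2 = 10/2 = 5
Step 2: kB*T = 1.381e-23 * 277.7 = 3.835e-21
Step 3: <E> = 5 * 3.835e-21 = 1.918e-20 J

1.918e-20


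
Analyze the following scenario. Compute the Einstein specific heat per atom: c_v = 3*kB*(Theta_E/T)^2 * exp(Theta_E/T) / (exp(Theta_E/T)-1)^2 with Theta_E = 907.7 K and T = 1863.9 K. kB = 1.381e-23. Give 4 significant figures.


Step 1: x = Theta_E/T = 907.7/1863.9 = 0.487
Step 2: x^2 = 0.2372
Step 3: exp(x) = 1.627
Step 4: c_v = 3*1.381e-23*0.2372*1.627/(1.627-1)^2 = 4.062e-23

4.062e-23


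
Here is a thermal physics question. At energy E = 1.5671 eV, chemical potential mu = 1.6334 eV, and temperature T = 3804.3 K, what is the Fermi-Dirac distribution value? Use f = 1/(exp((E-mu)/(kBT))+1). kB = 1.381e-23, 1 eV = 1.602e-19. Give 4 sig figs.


Step 1: (E - mu) = 1.5671 - 1.6334 = -0.0663 eV
Step 2: Convert: (E-mu)*eV = -1.062e-20 J
Step 3: x = (E-mu)*eV/(kB*T) = -0.2022
Step 4: f = 1/(exp(-0.2022)+1) = 0.5504

0.5504


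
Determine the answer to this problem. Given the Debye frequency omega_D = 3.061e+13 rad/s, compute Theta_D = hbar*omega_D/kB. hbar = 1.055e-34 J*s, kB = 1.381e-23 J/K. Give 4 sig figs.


Step 1: hbar*omega_D = 1.055e-34 * 3.061e+13 = 3.229e-21 J
Step 2: Theta_D = 3.229e-21 / 1.381e-23
Step 3: Theta_D = 233.8 K

233.8


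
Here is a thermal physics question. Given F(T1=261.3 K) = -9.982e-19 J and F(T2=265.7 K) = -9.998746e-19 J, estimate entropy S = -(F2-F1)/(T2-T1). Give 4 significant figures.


Step 1: dF = F2 - F1 = -9.998746e-19 - (-9.982e-19) = -1.6746e-21 J
Step 2: dT = T2 - T1 = 265.7 - 261.3 = 4.4 K
Step 3: S = -dF/dT = -(-1.6746e-21)/4.4 = 3.806e-22 J/K

3.806e-22


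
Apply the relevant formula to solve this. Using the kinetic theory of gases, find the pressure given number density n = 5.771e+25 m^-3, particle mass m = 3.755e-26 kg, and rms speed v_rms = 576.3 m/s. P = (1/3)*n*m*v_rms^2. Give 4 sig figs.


Step 1: v_rms^2 = 576.3^2 = 3.321e+05
Step 2: n*m = 5.771e+25*3.755e-26 = 2.167
Step 3: P = (1/3)*2.167*3.321e+05 = 2.399e+05 Pa

2.399e+05


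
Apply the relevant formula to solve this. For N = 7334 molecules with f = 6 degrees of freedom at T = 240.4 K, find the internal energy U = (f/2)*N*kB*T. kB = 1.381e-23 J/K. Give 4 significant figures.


Step 1: f/2 = 6/2 = 3.0
Step 2: N*kB*T = 7334*1.381e-23*240.4 = 2.435e-17
Step 3: U = 3.0 * 2.435e-17 = 7.304e-17 J

7.304e-17


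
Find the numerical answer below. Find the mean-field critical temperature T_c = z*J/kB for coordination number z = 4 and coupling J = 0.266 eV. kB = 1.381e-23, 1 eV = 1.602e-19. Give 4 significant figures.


Step 1: z*J = 4*0.266 = 1.064 eV
Step 2: Convert to Joules: 1.064*1.602e-19 = 1.705e-19 J
Step 3: T_c = 1.705e-19 / 1.381e-23 = 1.234e+04 K

1.234e+04


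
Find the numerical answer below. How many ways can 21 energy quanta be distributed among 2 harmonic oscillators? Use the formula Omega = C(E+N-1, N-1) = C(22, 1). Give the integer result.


Step 1: Use binomial coefficient C(22, 1)
Step 2: Numerator = 22! / 21!
Step 3: Denominator = 1!
Step 4: Omega = 22

22


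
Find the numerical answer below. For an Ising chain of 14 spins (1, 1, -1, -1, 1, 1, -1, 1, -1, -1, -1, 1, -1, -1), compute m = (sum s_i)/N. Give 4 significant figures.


Step 1: Count up spins (+1): 6, down spins (-1): 8
Step 2: Total magnetization M = 6 - 8 = -2
Step 3: m = M/N = -2/14 = -0.1429

-0.1429


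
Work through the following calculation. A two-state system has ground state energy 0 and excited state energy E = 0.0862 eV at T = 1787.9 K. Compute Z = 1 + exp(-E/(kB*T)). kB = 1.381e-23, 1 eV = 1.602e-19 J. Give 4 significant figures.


Step 1: Compute beta*E = E*eV/(kB*T) = 0.0862*1.602e-19/(1.381e-23*1787.9) = 0.5593
Step 2: exp(-beta*E) = exp(-0.5593) = 0.5716
Step 3: Z = 1 + 0.5716 = 1.572

1.572


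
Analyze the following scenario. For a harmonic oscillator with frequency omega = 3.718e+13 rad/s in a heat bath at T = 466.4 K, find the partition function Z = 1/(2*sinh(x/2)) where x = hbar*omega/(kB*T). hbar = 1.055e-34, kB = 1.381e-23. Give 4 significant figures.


Step 1: Compute x = hbar*omega/(kB*T) = 1.055e-34*3.718e+13/(1.381e-23*466.4) = 0.609
Step 2: x/2 = 0.3045
Step 3: sinh(x/2) = 0.3092
Step 4: Z = 1/(2*0.3092) = 1.617

1.617


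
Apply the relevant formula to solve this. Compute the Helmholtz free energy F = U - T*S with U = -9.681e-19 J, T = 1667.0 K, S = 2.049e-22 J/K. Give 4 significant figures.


Step 1: T*S = 1667.0 * 2.049e-22 = 3.416e-19 J
Step 2: F = U - T*S = -9.681e-19 - 3.416e-19
Step 3: F = -1.31e-18 J

-1.31e-18


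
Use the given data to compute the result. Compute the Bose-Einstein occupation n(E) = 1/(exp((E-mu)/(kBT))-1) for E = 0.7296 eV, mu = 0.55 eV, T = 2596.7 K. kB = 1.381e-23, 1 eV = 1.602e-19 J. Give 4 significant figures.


Step 1: (E - mu) = 0.1796 eV
Step 2: x = (E-mu)*eV/(kB*T) = 0.1796*1.602e-19/(1.381e-23*2596.7) = 0.8023
Step 3: exp(x) = 2.231
Step 4: n = 1/(exp(x)-1) = 0.8125

0.8125


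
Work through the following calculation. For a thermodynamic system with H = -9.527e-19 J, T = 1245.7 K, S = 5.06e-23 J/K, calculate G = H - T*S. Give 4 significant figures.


Step 1: T*S = 1245.7 * 5.06e-23 = 6.303e-20 J
Step 2: G = H - T*S = -9.527e-19 - 6.303e-20
Step 3: G = -1.016e-18 J

-1.016e-18


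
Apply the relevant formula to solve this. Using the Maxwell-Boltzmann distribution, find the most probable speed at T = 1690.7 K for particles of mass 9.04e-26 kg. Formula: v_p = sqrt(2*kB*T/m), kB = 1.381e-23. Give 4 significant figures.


Step 1: Numerator = 2*kB*T = 2*1.381e-23*1690.7 = 4.67e-20
Step 2: Ratio = 4.67e-20 / 9.04e-26 = 5.166e+05
Step 3: v_p = sqrt(5.166e+05) = 718.7 m/s

718.7


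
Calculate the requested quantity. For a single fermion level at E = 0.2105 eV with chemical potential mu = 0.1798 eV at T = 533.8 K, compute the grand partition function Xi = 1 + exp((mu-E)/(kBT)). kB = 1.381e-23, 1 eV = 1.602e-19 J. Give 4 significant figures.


Step 1: (mu - E) = 0.1798 - 0.2105 = -0.0307 eV
Step 2: x = (mu-E)*eV/(kB*T) = -0.0307*1.602e-19/(1.381e-23*533.8) = -0.6672
Step 3: exp(x) = 0.5132
Step 4: Xi = 1 + 0.5132 = 1.513

1.513


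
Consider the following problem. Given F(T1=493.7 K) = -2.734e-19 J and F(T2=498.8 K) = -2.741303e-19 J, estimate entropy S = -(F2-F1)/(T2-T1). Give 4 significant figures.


Step 1: dF = F2 - F1 = -2.741303e-19 - (-2.734e-19) = -7.303e-22 J
Step 2: dT = T2 - T1 = 498.8 - 493.7 = 5.1 K
Step 3: S = -dF/dT = -(-7.303e-22)/5.1 = 1.432e-22 J/K

1.432e-22


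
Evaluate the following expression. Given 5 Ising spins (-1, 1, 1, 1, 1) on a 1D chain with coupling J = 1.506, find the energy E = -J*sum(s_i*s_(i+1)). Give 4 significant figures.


Step 1: Nearest-neighbor products: -1, 1, 1, 1
Step 2: Sum of products = 2
Step 3: E = -1.506 * 2 = -3.012

-3.012


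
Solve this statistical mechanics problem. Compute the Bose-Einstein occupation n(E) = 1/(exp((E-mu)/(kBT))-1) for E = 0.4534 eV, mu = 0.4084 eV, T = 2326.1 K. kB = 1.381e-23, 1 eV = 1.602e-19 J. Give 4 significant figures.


Step 1: (E - mu) = 0.045 eV
Step 2: x = (E-mu)*eV/(kB*T) = 0.045*1.602e-19/(1.381e-23*2326.1) = 0.2244
Step 3: exp(x) = 1.252
Step 4: n = 1/(exp(x)-1) = 3.975

3.975


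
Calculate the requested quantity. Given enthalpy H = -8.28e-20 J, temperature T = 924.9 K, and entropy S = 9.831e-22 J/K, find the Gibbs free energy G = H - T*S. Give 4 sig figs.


Step 1: T*S = 924.9 * 9.831e-22 = 9.093e-19 J
Step 2: G = H - T*S = -8.28e-20 - 9.093e-19
Step 3: G = -9.921e-19 J

-9.921e-19


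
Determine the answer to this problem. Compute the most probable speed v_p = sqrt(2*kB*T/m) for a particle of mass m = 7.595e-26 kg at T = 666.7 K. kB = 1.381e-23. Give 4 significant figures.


Step 1: Numerator = 2*kB*T = 2*1.381e-23*666.7 = 1.841e-20
Step 2: Ratio = 1.841e-20 / 7.595e-26 = 2.425e+05
Step 3: v_p = sqrt(2.425e+05) = 492.4 m/s

492.4


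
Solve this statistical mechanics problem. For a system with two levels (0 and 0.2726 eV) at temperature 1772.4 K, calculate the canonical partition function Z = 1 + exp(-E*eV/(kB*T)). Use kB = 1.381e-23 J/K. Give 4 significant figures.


Step 1: Compute beta*E = E*eV/(kB*T) = 0.2726*1.602e-19/(1.381e-23*1772.4) = 1.784
Step 2: exp(-beta*E) = exp(-1.784) = 0.1679
Step 3: Z = 1 + 0.1679 = 1.168

1.168


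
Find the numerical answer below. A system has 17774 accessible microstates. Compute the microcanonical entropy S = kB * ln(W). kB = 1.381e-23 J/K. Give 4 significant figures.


Step 1: ln(W) = ln(17774) = 9.785
Step 2: S = kB * ln(W) = 1.381e-23 * 9.785
Step 3: S = 1.351e-22 J/K

1.351e-22


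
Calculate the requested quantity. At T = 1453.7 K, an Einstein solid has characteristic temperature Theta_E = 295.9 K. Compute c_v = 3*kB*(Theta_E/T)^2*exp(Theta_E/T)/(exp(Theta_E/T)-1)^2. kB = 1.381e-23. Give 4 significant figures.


Step 1: x = Theta_E/T = 295.9/1453.7 = 0.2035
Step 2: x^2 = 0.04143
Step 3: exp(x) = 1.226
Step 4: c_v = 3*1.381e-23*0.04143*1.226/(1.226-1)^2 = 4.129e-23

4.129e-23


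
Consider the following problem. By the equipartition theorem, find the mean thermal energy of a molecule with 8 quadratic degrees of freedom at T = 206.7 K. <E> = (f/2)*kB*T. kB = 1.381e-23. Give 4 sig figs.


Step 1: f/2 = 8/2 = 4
Step 2: kB*T = 1.381e-23 * 206.7 = 2.855e-21
Step 3: <E> = 4 * 2.855e-21 = 1.142e-20 J

1.142e-20


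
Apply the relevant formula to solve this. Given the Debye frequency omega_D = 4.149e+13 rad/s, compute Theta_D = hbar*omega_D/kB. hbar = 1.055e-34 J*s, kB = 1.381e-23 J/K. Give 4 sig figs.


Step 1: hbar*omega_D = 1.055e-34 * 4.149e+13 = 4.377e-21 J
Step 2: Theta_D = 4.377e-21 / 1.381e-23
Step 3: Theta_D = 317 K

317


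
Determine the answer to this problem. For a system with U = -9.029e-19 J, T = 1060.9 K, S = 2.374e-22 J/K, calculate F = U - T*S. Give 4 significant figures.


Step 1: T*S = 1060.9 * 2.374e-22 = 2.519e-19 J
Step 2: F = U - T*S = -9.029e-19 - 2.519e-19
Step 3: F = -1.155e-18 J

-1.155e-18


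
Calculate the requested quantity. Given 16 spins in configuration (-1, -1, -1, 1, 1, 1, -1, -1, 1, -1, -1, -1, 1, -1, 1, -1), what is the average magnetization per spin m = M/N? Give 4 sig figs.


Step 1: Count up spins (+1): 6, down spins (-1): 10
Step 2: Total magnetization M = 6 - 10 = -4
Step 3: m = M/N = -4/16 = -0.25

-0.25


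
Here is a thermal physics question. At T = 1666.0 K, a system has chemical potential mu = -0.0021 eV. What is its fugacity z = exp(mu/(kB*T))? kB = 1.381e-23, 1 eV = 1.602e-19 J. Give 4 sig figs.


Step 1: Convert mu to Joules: -0.0021*1.602e-19 = -3.364e-22 J
Step 2: kB*T = 1.381e-23*1666.0 = 2.301e-20 J
Step 3: mu/(kB*T) = -0.01462
Step 4: z = exp(-0.01462) = 0.9855

0.9855


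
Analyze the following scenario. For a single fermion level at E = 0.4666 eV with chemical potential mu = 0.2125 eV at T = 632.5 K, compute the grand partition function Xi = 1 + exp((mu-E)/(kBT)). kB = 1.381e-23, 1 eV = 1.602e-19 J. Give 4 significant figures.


Step 1: (mu - E) = 0.2125 - 0.4666 = -0.2541 eV
Step 2: x = (mu-E)*eV/(kB*T) = -0.2541*1.602e-19/(1.381e-23*632.5) = -4.66
Step 3: exp(x) = 0.009464
Step 4: Xi = 1 + 0.009464 = 1.009

1.009


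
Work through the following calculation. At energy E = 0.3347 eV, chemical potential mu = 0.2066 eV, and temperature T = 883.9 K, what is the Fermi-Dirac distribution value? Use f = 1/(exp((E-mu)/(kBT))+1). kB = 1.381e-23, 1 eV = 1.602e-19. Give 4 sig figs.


Step 1: (E - mu) = 0.3347 - 0.2066 = 0.1281 eV
Step 2: Convert: (E-mu)*eV = 2.052e-20 J
Step 3: x = (E-mu)*eV/(kB*T) = 1.681
Step 4: f = 1/(exp(1.681)+1) = 0.1569

0.1569


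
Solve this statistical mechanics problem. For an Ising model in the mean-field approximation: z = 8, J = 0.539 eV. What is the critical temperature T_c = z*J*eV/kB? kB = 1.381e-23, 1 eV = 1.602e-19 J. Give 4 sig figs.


Step 1: z*J = 8*0.539 = 4.312 eV
Step 2: Convert to Joules: 4.312*1.602e-19 = 6.908e-19 J
Step 3: T_c = 6.908e-19 / 1.381e-23 = 5.002e+04 K

5.002e+04


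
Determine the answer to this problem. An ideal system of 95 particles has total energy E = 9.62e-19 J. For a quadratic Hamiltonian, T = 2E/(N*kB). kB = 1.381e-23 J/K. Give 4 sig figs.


Step 1: Numerator = 2*E = 2*9.62e-19 = 1.924e-18 J
Step 2: Denominator = N*kB = 95*1.381e-23 = 1.312e-21
Step 3: T = 1.924e-18 / 1.312e-21 = 1467 K

1467


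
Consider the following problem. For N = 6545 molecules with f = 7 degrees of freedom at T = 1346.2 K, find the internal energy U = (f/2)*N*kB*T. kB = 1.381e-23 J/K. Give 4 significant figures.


Step 1: f/2 = 7/2 = 3.5
Step 2: N*kB*T = 6545*1.381e-23*1346.2 = 1.217e-16
Step 3: U = 3.5 * 1.217e-16 = 4.259e-16 J

4.259e-16


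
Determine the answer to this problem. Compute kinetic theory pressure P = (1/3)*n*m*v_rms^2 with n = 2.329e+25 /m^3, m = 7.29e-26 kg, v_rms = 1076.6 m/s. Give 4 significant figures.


Step 1: v_rms^2 = 1076.6^2 = 1.159e+06
Step 2: n*m = 2.329e+25*7.29e-26 = 1.698
Step 3: P = (1/3)*1.698*1.159e+06 = 6.56e+05 Pa

6.56e+05


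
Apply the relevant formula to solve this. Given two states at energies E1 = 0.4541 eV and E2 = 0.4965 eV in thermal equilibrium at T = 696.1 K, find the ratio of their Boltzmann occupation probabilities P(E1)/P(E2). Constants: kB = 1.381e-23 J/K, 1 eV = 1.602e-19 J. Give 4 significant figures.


Step 1: Compute energy difference dE = E1 - E2 = 0.4541 - 0.4965 = -0.0424 eV
Step 2: Convert to Joules: dE_J = -0.0424 * 1.602e-19 = -6.792e-21 J
Step 3: Compute exponent = -dE_J / (kB * T) = -(-6.792e-21) / (1.381e-23 * 696.1) = 0.7066
Step 4: P(E1)/P(E2) = exp(0.7066) = 2.027

2.027


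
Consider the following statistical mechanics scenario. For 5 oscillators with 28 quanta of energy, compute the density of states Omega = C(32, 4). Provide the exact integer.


Step 1: Use binomial coefficient C(32, 4)
Step 2: Numerator = 32! / 28!
Step 3: Denominator = 4!
Step 4: Omega = 35960

35960


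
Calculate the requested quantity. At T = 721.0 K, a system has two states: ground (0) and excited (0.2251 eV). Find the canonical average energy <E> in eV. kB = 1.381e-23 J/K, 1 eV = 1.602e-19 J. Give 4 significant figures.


Step 1: beta*E = 0.2251*1.602e-19/(1.381e-23*721.0) = 3.622
Step 2: exp(-beta*E) = 0.02674
Step 3: <E> = 0.2251*0.02674/(1+0.02674) = 0.005862 eV

0.005862


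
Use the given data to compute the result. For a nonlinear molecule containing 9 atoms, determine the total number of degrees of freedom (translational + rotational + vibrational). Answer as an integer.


Step 1: Translational DOF = 3
Step 2: Rotational DOF (nonlinear) = 3
Step 3: Vibrational DOF = 3*9 - 6 = 21
Step 4: Total = 3 + 3 + 21 = 27

27


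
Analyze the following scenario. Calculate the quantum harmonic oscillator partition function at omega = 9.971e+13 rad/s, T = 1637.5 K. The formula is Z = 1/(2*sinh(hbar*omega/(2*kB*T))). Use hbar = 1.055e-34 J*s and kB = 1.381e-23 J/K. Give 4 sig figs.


Step 1: Compute x = hbar*omega/(kB*T) = 1.055e-34*9.971e+13/(1.381e-23*1637.5) = 0.4652
Step 2: x/2 = 0.2326
Step 3: sinh(x/2) = 0.2347
Step 4: Z = 1/(2*0.2347) = 2.13

2.13


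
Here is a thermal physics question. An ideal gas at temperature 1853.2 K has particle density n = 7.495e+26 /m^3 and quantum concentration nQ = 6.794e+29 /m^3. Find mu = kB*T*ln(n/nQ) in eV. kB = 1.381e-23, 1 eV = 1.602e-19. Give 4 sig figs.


Step 1: n/nQ = 7.495e+26/6.794e+29 = 0.001103
Step 2: ln(n/nQ) = -6.81
Step 3: mu = kB*T*ln(n/nQ) = 2.559e-20*-6.81 = -1.743e-19 J
Step 4: Convert to eV: -1.743e-19/1.602e-19 = -1.088 eV

-1.088


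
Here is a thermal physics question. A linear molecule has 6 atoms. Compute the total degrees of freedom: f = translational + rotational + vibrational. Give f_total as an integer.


Step 1: Translational DOF = 3
Step 2: Rotational DOF (linear) = 2
Step 3: Vibrational DOF = 3*6 - 5 = 13
Step 4: Total = 3 + 2 + 13 = 18

18


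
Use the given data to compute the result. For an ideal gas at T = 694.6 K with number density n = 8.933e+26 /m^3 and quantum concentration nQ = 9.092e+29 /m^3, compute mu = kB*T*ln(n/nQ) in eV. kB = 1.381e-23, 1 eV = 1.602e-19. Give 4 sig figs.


Step 1: n/nQ = 8.933e+26/9.092e+29 = 0.0009825
Step 2: ln(n/nQ) = -6.925
Step 3: mu = kB*T*ln(n/nQ) = 9.592e-21*-6.925 = -6.643e-20 J
Step 4: Convert to eV: -6.643e-20/1.602e-19 = -0.4147 eV

-0.4147


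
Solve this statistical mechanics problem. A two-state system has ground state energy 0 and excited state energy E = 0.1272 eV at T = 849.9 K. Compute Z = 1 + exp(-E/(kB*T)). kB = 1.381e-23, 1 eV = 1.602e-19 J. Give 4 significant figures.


Step 1: Compute beta*E = E*eV/(kB*T) = 0.1272*1.602e-19/(1.381e-23*849.9) = 1.736
Step 2: exp(-beta*E) = exp(-1.736) = 0.1762
Step 3: Z = 1 + 0.1762 = 1.176

1.176


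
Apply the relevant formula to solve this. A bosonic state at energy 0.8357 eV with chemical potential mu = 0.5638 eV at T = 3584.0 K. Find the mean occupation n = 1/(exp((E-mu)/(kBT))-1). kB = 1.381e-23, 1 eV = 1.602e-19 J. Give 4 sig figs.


Step 1: (E - mu) = 0.2719 eV
Step 2: x = (E-mu)*eV/(kB*T) = 0.2719*1.602e-19/(1.381e-23*3584.0) = 0.8801
Step 3: exp(x) = 2.411
Step 4: n = 1/(exp(x)-1) = 0.7087

0.7087


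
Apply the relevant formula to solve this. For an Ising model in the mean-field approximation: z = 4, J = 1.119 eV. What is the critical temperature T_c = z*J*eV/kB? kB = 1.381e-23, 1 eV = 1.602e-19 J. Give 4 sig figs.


Step 1: z*J = 4*1.119 = 4.476 eV
Step 2: Convert to Joules: 4.476*1.602e-19 = 7.171e-19 J
Step 3: T_c = 7.171e-19 / 1.381e-23 = 5.192e+04 K

5.192e+04


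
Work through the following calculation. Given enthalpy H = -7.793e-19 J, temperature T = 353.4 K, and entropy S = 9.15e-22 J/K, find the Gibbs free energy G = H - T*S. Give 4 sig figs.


Step 1: T*S = 353.4 * 9.15e-22 = 3.234e-19 J
Step 2: G = H - T*S = -7.793e-19 - 3.234e-19
Step 3: G = -1.103e-18 J

-1.103e-18


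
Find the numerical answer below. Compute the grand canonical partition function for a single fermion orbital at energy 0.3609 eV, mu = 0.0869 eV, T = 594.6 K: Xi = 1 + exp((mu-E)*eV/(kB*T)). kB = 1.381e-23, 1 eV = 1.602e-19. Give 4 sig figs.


Step 1: (mu - E) = 0.0869 - 0.3609 = -0.274 eV
Step 2: x = (mu-E)*eV/(kB*T) = -0.274*1.602e-19/(1.381e-23*594.6) = -5.346
Step 3: exp(x) = 0.004769
Step 4: Xi = 1 + 0.004769 = 1.005

1.005


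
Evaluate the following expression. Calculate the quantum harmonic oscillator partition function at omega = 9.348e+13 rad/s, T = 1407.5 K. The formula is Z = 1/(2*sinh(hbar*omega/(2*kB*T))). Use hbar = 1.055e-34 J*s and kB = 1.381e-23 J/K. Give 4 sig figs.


Step 1: Compute x = hbar*omega/(kB*T) = 1.055e-34*9.348e+13/(1.381e-23*1407.5) = 0.5074
Step 2: x/2 = 0.2537
Step 3: sinh(x/2) = 0.2564
Step 4: Z = 1/(2*0.2564) = 1.95

1.95


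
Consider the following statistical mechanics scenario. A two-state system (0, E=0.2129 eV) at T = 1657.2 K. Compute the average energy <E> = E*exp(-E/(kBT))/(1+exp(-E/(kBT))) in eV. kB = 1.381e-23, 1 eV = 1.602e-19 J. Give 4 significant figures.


Step 1: beta*E = 0.2129*1.602e-19/(1.381e-23*1657.2) = 1.49
Step 2: exp(-beta*E) = 0.2253
Step 3: <E> = 0.2129*0.2253/(1+0.2253) = 0.03915 eV

0.03915


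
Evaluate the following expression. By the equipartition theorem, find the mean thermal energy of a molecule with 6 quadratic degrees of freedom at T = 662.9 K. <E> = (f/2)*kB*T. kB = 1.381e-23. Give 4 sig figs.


Step 1: f/2 = 6/2 = 3
Step 2: kB*T = 1.381e-23 * 662.9 = 9.155e-21
Step 3: <E> = 3 * 9.155e-21 = 2.746e-20 J

2.746e-20


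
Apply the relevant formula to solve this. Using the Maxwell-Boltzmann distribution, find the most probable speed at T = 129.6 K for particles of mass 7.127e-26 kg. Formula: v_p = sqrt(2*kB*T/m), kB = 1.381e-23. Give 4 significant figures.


Step 1: Numerator = 2*kB*T = 2*1.381e-23*129.6 = 3.58e-21
Step 2: Ratio = 3.58e-21 / 7.127e-26 = 5.023e+04
Step 3: v_p = sqrt(5.023e+04) = 224.1 m/s

224.1


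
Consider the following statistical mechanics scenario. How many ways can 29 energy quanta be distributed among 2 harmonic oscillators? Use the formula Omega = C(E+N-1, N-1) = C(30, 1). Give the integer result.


Step 1: Use binomial coefficient C(30, 1)
Step 2: Numerator = 30! / 29!
Step 3: Denominator = 1!
Step 4: Omega = 30

30


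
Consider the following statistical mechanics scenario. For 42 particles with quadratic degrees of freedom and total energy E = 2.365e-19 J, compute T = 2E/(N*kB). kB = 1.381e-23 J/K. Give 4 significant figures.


Step 1: Numerator = 2*E = 2*2.365e-19 = 4.73e-19 J
Step 2: Denominator = N*kB = 42*1.381e-23 = 5.8e-22
Step 3: T = 4.73e-19 / 5.8e-22 = 815.5 K

815.5


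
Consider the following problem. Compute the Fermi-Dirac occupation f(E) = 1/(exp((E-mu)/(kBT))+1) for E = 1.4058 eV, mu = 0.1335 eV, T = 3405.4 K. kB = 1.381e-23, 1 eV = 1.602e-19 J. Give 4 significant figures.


Step 1: (E - mu) = 1.4058 - 0.1335 = 1.272 eV
Step 2: Convert: (E-mu)*eV = 2.038e-19 J
Step 3: x = (E-mu)*eV/(kB*T) = 4.334
Step 4: f = 1/(exp(4.334)+1) = 0.01295

0.01295
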